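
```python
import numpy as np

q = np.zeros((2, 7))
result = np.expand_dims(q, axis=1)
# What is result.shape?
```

(2, 1, 7)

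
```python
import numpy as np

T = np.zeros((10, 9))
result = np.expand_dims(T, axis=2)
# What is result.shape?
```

(10, 9, 1)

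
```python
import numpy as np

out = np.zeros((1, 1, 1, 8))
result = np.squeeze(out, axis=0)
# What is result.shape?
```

(1, 1, 8)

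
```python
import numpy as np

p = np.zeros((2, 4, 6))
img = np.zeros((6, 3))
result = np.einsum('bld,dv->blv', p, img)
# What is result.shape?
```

(2, 4, 3)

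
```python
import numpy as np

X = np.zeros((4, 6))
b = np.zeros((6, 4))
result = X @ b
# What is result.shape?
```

(4, 4)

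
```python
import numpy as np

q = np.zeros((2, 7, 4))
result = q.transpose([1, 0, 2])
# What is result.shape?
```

(7, 2, 4)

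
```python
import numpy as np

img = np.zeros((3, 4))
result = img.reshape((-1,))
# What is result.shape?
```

(12,)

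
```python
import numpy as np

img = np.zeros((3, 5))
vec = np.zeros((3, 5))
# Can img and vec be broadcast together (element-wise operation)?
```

Yes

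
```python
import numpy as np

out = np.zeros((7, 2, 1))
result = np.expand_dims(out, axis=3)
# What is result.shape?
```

(7, 2, 1, 1)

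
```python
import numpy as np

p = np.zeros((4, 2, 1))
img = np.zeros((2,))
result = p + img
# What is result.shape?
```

(4, 2, 2)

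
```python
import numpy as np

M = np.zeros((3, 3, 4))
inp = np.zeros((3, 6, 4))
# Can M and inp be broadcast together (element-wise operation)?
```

No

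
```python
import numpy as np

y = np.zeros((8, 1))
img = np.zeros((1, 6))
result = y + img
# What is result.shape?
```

(8, 6)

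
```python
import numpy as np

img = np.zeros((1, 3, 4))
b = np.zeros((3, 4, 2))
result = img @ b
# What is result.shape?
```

(3, 3, 2)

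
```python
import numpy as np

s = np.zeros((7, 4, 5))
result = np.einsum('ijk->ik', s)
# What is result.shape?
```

(7, 5)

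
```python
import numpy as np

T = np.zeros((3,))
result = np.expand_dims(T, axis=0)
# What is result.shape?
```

(1, 3)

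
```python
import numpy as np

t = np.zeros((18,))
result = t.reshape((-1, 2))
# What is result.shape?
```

(9, 2)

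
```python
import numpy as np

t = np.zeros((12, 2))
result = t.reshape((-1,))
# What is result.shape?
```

(24,)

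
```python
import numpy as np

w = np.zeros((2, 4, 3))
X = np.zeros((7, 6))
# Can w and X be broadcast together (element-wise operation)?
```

No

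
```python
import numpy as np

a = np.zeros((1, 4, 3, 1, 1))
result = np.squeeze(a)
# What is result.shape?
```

(4, 3)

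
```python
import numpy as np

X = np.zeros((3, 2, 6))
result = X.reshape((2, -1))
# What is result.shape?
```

(2, 18)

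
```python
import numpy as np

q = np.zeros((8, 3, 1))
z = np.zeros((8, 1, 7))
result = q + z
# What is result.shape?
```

(8, 3, 7)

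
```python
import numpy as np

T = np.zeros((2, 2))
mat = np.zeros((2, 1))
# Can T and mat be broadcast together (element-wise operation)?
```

Yes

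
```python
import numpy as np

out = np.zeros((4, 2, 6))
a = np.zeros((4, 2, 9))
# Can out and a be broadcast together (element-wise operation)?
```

No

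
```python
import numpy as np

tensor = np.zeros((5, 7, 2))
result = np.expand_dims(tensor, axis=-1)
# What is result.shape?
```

(5, 7, 2, 1)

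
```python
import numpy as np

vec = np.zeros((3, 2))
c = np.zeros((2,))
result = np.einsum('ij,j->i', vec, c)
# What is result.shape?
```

(3,)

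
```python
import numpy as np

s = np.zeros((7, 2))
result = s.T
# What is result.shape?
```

(2, 7)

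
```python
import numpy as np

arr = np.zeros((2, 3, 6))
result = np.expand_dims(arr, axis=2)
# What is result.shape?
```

(2, 3, 1, 6)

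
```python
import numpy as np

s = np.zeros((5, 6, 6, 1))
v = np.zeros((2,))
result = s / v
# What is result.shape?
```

(5, 6, 6, 2)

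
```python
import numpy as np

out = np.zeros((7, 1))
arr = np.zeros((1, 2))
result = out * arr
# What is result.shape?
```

(7, 2)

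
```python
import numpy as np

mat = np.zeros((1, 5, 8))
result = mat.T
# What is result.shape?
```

(8, 5, 1)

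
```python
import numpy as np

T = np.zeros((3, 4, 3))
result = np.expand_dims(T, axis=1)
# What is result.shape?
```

(3, 1, 4, 3)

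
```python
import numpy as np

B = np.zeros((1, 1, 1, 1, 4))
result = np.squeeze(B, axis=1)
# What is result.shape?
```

(1, 1, 1, 4)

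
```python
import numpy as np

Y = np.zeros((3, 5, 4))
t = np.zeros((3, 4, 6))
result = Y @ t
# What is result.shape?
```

(3, 5, 6)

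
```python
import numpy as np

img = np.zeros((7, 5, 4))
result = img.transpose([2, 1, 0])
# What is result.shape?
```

(4, 5, 7)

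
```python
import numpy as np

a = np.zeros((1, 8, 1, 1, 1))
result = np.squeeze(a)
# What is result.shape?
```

(8,)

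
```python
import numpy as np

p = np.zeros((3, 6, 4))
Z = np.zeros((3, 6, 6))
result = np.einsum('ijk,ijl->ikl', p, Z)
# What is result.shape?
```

(3, 4, 6)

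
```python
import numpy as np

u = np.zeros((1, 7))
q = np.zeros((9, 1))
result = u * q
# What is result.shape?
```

(9, 7)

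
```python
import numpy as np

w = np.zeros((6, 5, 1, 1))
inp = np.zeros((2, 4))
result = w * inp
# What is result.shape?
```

(6, 5, 2, 4)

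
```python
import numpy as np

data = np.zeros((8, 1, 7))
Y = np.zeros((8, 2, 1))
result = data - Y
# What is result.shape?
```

(8, 2, 7)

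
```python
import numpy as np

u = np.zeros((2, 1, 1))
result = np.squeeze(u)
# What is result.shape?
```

(2,)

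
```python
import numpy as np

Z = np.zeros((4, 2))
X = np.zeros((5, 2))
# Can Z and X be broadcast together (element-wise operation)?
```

No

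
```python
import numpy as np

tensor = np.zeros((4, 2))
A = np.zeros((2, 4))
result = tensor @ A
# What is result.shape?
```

(4, 4)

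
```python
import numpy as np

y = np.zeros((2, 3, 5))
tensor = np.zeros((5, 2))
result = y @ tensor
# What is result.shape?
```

(2, 3, 2)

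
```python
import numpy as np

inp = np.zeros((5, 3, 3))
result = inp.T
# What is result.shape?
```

(3, 3, 5)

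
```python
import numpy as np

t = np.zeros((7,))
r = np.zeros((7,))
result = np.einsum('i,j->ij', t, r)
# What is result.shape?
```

(7, 7)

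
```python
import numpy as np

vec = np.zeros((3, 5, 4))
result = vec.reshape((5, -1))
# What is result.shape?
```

(5, 12)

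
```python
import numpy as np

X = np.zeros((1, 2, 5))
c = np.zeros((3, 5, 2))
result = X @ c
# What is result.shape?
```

(3, 2, 2)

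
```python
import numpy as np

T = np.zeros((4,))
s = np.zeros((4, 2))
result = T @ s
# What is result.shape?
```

(2,)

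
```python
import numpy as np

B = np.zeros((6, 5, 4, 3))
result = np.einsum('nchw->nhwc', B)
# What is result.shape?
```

(6, 4, 3, 5)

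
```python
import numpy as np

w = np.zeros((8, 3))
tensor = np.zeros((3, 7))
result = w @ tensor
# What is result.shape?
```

(8, 7)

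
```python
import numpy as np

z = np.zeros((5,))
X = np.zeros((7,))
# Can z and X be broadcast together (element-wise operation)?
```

No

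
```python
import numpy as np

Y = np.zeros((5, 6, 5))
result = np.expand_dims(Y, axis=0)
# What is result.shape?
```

(1, 5, 6, 5)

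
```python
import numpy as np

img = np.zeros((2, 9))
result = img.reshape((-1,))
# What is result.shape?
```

(18,)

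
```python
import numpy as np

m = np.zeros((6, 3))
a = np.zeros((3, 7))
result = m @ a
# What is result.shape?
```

(6, 7)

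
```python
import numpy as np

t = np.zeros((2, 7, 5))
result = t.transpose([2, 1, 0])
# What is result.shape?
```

(5, 7, 2)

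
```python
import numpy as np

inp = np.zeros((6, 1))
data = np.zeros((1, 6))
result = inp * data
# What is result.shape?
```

(6, 6)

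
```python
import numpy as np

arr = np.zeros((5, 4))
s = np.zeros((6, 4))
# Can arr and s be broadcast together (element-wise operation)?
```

No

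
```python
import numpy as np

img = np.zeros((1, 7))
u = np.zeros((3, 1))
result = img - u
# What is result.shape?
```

(3, 7)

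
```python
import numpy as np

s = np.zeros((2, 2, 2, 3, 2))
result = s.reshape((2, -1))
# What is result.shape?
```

(2, 24)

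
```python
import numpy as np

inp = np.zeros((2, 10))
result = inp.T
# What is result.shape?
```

(10, 2)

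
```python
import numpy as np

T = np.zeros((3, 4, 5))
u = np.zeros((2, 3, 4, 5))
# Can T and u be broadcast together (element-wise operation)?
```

Yes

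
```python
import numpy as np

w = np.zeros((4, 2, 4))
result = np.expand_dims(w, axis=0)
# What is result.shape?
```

(1, 4, 2, 4)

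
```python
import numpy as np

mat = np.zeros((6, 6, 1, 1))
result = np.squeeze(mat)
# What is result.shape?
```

(6, 6)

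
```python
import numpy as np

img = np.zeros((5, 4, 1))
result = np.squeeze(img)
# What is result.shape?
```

(5, 4)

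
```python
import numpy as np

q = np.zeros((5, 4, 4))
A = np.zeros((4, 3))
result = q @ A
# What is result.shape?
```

(5, 4, 3)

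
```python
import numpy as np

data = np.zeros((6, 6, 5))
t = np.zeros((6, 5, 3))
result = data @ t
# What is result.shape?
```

(6, 6, 3)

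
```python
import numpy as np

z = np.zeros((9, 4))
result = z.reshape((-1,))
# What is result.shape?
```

(36,)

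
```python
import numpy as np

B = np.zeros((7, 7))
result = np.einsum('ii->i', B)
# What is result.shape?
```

(7,)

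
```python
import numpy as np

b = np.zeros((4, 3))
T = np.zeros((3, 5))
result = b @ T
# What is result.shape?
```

(4, 5)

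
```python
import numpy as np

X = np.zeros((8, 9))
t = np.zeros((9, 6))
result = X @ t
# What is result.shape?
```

(8, 6)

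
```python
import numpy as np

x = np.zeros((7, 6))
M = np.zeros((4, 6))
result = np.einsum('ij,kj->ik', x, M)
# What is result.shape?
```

(7, 4)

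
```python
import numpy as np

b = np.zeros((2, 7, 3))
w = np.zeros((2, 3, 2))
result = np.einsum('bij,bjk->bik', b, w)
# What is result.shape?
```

(2, 7, 2)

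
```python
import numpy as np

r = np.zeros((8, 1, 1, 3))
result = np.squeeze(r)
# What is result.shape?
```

(8, 3)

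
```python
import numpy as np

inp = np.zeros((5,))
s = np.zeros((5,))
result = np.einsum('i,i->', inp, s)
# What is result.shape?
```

()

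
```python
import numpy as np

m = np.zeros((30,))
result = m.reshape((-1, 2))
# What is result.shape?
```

(15, 2)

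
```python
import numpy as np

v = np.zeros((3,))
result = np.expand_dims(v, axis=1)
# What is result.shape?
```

(3, 1)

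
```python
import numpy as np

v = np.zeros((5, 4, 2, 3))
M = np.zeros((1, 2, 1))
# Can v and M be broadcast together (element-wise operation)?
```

Yes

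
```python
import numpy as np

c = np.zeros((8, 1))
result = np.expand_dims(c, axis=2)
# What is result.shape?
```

(8, 1, 1)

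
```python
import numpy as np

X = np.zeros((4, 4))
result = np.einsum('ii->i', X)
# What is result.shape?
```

(4,)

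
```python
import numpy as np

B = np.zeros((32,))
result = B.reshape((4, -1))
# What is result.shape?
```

(4, 8)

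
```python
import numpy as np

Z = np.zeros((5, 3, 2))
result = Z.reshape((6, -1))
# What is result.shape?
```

(6, 5)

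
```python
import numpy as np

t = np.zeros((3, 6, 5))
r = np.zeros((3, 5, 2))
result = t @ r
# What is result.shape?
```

(3, 6, 2)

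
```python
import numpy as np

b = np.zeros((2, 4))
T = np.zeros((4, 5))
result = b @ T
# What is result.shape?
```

(2, 5)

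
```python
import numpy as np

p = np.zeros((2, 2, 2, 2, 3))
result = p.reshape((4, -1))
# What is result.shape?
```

(4, 12)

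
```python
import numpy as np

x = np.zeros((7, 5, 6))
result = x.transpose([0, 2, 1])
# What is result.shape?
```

(7, 6, 5)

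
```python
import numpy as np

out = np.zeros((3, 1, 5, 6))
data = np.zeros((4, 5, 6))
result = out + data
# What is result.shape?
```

(3, 4, 5, 6)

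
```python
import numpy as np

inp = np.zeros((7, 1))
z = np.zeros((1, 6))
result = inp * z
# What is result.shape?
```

(7, 6)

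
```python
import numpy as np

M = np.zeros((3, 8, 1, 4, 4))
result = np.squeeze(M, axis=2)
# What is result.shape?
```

(3, 8, 4, 4)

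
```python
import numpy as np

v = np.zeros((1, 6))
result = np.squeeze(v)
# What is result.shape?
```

(6,)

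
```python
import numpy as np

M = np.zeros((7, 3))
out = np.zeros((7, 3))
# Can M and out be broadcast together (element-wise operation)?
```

Yes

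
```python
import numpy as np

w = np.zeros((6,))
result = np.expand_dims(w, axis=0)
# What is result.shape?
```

(1, 6)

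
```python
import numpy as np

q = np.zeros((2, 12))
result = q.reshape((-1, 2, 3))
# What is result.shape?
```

(4, 2, 3)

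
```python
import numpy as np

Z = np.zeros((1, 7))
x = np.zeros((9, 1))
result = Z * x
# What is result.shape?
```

(9, 7)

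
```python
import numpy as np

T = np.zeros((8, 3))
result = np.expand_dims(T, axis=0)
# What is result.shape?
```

(1, 8, 3)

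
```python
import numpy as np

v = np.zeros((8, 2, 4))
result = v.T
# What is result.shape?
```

(4, 2, 8)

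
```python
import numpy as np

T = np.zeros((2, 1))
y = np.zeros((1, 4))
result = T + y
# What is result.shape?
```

(2, 4)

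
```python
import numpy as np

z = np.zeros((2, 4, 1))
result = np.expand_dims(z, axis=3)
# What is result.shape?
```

(2, 4, 1, 1)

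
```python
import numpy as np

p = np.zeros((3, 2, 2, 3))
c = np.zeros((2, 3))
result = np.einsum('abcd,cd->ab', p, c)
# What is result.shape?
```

(3, 2)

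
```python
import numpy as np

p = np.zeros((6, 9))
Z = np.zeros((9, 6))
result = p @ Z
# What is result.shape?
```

(6, 6)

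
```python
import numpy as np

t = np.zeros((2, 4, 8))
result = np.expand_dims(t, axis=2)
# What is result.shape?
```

(2, 4, 1, 8)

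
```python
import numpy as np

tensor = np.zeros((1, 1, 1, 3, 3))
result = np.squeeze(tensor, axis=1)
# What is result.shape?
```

(1, 1, 3, 3)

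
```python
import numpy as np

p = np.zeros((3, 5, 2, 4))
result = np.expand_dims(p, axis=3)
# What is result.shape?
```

(3, 5, 2, 1, 4)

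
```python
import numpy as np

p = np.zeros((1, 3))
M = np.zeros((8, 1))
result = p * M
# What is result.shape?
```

(8, 3)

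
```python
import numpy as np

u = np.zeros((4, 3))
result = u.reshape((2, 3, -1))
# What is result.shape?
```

(2, 3, 2)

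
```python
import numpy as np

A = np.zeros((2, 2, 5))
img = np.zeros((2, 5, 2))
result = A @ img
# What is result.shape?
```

(2, 2, 2)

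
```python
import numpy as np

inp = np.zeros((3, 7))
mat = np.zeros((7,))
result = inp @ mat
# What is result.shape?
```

(3,)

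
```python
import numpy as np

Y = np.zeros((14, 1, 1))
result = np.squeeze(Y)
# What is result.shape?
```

(14,)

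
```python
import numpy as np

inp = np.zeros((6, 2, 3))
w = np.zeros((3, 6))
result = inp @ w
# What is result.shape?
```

(6, 2, 6)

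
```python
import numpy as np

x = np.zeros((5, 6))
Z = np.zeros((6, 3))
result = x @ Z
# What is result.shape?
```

(5, 3)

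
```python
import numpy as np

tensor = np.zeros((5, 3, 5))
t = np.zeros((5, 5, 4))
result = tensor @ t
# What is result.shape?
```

(5, 3, 4)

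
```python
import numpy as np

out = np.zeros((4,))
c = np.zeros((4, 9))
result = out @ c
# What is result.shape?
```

(9,)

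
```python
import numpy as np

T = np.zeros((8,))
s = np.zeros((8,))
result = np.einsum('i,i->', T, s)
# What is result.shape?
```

()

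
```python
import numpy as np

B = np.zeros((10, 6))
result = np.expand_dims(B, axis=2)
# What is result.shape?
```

(10, 6, 1)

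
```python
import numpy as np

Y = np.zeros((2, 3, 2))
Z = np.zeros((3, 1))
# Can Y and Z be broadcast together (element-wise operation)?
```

Yes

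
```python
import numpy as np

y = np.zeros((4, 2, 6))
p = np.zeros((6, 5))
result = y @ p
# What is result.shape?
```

(4, 2, 5)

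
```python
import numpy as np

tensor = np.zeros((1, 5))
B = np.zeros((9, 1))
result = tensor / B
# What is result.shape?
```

(9, 5)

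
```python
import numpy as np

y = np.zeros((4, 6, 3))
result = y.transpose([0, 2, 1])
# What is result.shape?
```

(4, 3, 6)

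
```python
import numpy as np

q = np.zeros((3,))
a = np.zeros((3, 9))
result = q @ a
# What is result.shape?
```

(9,)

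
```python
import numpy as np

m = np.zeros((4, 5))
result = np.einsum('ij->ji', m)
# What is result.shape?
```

(5, 4)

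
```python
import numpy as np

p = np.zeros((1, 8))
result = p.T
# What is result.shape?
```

(8, 1)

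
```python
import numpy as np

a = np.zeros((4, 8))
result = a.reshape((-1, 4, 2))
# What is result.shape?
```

(4, 4, 2)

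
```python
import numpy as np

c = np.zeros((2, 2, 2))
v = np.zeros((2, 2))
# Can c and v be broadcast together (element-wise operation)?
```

Yes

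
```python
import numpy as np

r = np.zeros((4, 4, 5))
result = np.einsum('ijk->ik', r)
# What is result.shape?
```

(4, 5)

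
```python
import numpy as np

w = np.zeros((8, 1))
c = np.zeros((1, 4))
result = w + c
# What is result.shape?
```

(8, 4)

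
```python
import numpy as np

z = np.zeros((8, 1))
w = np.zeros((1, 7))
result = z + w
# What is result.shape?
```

(8, 7)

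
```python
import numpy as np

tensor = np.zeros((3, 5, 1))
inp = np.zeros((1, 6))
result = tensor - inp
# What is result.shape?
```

(3, 5, 6)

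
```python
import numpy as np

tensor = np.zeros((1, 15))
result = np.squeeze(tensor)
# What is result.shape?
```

(15,)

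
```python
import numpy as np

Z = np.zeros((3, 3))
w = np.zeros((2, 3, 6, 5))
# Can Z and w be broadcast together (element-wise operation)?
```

No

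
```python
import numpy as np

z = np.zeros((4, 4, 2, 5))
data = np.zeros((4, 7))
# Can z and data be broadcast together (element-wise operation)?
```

No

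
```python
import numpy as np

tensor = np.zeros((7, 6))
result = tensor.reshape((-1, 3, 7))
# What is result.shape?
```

(2, 3, 7)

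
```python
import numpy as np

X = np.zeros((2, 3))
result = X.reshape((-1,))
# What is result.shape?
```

(6,)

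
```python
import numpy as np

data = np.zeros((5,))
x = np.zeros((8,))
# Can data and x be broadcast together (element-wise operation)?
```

No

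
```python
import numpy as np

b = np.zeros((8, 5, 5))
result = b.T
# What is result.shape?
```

(5, 5, 8)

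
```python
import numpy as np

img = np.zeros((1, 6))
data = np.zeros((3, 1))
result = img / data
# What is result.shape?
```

(3, 6)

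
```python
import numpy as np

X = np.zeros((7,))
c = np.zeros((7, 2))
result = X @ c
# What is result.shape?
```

(2,)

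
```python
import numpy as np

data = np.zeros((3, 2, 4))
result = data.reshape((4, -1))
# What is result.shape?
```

(4, 6)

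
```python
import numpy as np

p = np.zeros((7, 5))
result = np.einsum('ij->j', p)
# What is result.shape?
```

(5,)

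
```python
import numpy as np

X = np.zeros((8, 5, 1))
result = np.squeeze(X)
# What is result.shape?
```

(8, 5)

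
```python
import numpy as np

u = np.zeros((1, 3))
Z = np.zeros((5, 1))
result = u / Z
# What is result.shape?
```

(5, 3)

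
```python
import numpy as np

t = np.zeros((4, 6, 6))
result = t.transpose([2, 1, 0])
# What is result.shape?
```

(6, 6, 4)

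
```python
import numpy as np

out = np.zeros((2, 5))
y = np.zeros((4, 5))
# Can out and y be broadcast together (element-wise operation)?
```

No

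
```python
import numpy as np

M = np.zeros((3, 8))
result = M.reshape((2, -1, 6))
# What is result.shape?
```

(2, 2, 6)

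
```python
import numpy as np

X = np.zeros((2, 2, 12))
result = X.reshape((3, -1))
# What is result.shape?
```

(3, 16)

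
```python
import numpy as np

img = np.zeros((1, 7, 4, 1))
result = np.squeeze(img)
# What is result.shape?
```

(7, 4)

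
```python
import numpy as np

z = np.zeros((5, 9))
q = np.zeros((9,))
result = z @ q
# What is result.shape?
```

(5,)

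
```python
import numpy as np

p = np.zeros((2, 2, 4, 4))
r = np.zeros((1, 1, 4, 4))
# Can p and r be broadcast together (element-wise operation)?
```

Yes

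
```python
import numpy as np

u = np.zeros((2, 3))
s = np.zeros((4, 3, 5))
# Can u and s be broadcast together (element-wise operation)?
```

No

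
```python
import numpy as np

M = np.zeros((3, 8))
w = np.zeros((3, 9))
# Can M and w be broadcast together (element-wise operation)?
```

No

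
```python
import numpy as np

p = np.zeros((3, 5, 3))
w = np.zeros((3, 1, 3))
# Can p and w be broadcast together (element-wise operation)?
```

Yes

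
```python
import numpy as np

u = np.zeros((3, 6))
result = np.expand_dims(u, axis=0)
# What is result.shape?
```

(1, 3, 6)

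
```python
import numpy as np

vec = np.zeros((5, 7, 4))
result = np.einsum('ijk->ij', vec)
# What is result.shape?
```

(5, 7)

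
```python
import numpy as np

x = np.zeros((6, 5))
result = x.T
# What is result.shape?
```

(5, 6)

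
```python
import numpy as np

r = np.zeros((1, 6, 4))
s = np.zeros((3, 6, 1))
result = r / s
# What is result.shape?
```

(3, 6, 4)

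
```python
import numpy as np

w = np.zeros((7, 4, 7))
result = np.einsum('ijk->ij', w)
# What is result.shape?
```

(7, 4)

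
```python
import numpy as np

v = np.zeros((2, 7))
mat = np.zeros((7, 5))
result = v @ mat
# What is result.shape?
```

(2, 5)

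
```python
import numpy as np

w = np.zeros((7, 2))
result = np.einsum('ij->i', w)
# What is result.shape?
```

(7,)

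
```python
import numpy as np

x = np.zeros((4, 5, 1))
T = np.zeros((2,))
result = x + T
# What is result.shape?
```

(4, 5, 2)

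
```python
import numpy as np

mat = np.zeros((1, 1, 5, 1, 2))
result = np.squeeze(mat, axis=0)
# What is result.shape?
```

(1, 5, 1, 2)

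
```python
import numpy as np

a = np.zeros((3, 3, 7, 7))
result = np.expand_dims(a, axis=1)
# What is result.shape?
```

(3, 1, 3, 7, 7)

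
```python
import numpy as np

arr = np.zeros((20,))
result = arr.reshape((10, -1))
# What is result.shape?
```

(10, 2)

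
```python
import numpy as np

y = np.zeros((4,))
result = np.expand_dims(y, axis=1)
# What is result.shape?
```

(4, 1)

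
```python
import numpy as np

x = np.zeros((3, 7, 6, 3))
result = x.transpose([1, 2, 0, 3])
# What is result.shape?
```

(7, 6, 3, 3)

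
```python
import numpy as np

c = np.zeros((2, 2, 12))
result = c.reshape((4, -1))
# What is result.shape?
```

(4, 12)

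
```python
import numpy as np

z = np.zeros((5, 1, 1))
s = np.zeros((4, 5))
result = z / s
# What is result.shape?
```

(5, 4, 5)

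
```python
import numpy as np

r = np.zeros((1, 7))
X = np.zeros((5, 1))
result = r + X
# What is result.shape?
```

(5, 7)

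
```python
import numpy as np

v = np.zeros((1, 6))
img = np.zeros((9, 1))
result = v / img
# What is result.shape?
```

(9, 6)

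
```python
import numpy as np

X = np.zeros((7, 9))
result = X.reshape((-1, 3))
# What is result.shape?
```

(21, 3)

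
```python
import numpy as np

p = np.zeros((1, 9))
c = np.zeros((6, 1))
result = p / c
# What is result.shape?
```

(6, 9)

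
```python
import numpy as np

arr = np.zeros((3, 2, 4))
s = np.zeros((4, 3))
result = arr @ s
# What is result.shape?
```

(3, 2, 3)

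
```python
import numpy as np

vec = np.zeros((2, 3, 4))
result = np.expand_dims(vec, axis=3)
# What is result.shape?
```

(2, 3, 4, 1)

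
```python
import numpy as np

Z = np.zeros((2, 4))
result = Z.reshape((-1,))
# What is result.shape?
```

(8,)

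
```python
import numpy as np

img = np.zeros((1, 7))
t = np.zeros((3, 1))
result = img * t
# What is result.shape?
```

(3, 7)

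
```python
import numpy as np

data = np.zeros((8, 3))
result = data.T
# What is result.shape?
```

(3, 8)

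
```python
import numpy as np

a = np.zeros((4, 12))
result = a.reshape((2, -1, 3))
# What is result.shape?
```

(2, 8, 3)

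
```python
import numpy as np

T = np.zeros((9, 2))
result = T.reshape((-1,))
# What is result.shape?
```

(18,)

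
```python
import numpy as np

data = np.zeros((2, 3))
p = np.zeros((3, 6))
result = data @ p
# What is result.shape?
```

(2, 6)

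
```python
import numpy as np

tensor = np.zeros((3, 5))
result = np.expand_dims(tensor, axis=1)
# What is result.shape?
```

(3, 1, 5)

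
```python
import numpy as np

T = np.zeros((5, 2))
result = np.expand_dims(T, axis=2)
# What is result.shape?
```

(5, 2, 1)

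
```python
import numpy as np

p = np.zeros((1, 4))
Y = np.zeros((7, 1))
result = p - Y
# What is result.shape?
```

(7, 4)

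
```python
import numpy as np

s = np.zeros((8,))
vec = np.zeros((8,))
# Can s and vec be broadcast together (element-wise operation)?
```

Yes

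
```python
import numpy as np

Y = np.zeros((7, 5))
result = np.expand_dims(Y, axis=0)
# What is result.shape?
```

(1, 7, 5)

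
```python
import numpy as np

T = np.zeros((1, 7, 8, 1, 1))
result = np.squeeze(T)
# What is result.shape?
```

(7, 8)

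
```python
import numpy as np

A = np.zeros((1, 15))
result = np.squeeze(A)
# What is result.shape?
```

(15,)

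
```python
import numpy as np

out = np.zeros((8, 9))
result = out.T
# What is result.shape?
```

(9, 8)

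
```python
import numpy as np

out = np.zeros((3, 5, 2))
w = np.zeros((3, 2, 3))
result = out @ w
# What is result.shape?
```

(3, 5, 3)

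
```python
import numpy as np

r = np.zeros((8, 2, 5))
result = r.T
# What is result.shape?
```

(5, 2, 8)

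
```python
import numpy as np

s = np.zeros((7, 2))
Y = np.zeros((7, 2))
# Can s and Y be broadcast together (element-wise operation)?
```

Yes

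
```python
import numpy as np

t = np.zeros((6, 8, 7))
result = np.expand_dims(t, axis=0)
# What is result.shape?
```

(1, 6, 8, 7)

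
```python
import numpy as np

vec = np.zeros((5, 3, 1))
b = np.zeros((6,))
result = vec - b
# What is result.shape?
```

(5, 3, 6)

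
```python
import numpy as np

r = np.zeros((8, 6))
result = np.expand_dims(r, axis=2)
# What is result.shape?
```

(8, 6, 1)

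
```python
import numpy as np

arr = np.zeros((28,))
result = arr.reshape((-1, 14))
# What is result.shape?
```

(2, 14)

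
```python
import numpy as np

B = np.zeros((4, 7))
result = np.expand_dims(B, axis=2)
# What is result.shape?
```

(4, 7, 1)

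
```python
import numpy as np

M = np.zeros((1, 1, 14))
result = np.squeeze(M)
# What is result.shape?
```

(14,)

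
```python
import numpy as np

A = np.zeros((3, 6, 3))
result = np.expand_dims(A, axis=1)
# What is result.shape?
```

(3, 1, 6, 3)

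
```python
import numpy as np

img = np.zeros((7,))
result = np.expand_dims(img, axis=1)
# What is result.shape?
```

(7, 1)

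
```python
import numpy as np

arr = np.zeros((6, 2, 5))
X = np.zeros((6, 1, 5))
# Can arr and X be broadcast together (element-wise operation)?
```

Yes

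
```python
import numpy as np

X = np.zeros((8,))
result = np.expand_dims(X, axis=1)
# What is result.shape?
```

(8, 1)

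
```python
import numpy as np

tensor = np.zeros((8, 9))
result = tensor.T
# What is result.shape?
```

(9, 8)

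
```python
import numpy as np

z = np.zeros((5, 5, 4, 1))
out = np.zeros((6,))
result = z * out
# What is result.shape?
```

(5, 5, 4, 6)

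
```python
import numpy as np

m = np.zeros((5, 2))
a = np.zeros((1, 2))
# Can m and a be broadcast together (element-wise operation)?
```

Yes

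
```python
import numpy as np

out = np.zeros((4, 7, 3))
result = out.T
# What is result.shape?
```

(3, 7, 4)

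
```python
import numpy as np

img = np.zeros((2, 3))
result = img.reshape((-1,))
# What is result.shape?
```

(6,)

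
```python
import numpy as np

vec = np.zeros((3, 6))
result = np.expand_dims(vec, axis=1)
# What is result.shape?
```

(3, 1, 6)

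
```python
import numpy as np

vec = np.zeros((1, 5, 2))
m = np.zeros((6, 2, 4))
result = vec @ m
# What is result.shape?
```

(6, 5, 4)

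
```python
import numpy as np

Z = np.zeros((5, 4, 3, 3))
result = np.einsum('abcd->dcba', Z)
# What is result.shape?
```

(3, 3, 4, 5)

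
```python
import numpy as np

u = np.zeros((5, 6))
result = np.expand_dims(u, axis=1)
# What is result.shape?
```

(5, 1, 6)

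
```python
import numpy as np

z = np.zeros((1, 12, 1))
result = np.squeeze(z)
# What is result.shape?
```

(12,)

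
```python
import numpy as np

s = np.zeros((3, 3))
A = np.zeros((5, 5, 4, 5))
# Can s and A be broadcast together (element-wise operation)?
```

No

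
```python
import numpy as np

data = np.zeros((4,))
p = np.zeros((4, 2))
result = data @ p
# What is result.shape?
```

(2,)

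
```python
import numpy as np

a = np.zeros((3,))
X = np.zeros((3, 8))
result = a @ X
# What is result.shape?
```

(8,)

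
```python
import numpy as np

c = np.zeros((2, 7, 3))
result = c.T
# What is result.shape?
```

(3, 7, 2)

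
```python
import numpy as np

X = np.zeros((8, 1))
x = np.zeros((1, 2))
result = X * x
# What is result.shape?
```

(8, 2)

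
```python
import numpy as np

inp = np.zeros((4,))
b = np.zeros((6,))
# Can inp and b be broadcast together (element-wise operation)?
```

No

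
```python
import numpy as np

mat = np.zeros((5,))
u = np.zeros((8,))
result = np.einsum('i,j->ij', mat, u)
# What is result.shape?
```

(5, 8)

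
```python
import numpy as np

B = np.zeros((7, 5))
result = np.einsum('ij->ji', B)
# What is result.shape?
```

(5, 7)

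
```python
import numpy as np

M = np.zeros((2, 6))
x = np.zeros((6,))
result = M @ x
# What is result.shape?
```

(2,)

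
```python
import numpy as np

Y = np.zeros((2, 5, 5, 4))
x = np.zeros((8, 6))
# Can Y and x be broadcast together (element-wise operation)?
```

No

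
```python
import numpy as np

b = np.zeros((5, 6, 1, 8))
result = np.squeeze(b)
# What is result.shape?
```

(5, 6, 8)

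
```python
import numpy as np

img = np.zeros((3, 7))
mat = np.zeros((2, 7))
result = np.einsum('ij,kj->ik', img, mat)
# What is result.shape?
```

(3, 2)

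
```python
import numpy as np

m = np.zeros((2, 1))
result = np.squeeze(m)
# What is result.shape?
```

(2,)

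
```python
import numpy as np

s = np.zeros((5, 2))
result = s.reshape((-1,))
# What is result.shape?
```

(10,)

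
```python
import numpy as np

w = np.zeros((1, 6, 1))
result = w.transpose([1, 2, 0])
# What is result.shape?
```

(6, 1, 1)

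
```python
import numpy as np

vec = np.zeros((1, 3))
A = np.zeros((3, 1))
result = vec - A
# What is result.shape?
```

(3, 3)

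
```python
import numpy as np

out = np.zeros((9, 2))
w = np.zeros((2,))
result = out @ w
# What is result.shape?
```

(9,)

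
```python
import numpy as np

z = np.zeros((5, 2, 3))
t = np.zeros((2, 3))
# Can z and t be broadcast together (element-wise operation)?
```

Yes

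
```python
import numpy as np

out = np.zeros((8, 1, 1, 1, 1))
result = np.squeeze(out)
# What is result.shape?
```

(8,)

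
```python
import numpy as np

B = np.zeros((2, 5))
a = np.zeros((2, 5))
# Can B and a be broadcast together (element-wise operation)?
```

Yes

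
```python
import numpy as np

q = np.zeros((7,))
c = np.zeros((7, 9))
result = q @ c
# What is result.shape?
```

(9,)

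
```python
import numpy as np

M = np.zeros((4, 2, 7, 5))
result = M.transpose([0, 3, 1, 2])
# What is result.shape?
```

(4, 5, 2, 7)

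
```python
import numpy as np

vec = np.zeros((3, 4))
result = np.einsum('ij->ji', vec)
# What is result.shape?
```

(4, 3)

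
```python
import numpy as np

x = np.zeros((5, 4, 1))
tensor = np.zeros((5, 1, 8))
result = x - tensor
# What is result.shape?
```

(5, 4, 8)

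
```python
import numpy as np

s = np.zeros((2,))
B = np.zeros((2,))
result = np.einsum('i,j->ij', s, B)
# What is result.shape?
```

(2, 2)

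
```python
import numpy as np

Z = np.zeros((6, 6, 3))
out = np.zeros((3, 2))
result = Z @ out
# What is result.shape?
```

(6, 6, 2)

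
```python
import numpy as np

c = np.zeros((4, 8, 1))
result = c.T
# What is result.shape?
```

(1, 8, 4)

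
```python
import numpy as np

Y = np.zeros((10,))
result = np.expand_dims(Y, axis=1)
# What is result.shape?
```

(10, 1)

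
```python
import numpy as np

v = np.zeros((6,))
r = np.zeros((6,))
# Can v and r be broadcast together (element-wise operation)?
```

Yes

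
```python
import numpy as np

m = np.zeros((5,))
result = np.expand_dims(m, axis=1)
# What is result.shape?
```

(5, 1)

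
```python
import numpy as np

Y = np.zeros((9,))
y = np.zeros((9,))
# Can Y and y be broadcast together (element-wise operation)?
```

Yes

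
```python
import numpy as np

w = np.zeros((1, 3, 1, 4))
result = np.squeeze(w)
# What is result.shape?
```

(3, 4)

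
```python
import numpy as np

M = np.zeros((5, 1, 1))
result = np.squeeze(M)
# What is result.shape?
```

(5,)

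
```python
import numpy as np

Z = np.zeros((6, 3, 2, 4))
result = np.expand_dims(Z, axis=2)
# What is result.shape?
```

(6, 3, 1, 2, 4)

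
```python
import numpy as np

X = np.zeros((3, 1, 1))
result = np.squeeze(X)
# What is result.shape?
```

(3,)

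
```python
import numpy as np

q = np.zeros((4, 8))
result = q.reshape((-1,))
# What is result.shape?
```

(32,)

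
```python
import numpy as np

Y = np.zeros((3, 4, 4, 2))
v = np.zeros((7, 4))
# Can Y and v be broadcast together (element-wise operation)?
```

No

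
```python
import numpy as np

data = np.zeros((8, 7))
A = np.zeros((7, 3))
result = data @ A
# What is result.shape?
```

(8, 3)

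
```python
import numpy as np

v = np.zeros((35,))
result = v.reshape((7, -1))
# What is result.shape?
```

(7, 5)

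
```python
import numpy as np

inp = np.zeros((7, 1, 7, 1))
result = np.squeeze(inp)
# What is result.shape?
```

(7, 7)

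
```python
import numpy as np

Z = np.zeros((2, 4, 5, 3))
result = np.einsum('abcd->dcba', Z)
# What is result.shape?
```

(3, 5, 4, 2)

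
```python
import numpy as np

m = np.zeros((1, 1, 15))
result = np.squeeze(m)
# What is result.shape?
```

(15,)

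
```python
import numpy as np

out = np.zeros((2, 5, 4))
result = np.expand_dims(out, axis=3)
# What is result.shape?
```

(2, 5, 4, 1)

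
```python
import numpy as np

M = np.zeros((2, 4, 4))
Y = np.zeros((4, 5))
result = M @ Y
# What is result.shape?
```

(2, 4, 5)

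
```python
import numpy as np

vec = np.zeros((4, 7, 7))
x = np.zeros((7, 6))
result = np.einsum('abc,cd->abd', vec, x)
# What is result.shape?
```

(4, 7, 6)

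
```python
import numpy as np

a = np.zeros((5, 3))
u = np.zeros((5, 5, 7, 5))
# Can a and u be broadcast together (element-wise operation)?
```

No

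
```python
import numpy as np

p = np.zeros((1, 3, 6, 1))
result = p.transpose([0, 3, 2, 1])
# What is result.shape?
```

(1, 1, 6, 3)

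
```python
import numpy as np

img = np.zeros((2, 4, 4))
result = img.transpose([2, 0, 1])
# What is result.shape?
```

(4, 2, 4)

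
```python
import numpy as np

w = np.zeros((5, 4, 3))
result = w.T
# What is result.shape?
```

(3, 4, 5)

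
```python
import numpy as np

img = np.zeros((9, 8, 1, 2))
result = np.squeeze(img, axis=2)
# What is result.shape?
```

(9, 8, 2)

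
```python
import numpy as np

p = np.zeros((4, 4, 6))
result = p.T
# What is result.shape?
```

(6, 4, 4)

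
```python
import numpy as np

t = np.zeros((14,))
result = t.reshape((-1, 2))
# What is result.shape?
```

(7, 2)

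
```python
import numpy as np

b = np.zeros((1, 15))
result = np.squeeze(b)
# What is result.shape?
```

(15,)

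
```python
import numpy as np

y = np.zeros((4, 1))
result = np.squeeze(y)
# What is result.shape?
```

(4,)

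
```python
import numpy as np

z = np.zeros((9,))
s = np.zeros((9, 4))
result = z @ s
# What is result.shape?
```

(4,)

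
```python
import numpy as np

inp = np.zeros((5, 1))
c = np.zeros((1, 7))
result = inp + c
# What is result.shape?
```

(5, 7)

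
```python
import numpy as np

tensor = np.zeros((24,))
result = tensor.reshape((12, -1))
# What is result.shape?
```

(12, 2)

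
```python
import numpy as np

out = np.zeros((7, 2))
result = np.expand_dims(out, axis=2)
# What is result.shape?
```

(7, 2, 1)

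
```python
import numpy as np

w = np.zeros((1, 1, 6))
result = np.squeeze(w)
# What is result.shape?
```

(6,)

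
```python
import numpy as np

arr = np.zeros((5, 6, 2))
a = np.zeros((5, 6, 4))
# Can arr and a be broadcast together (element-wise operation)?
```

No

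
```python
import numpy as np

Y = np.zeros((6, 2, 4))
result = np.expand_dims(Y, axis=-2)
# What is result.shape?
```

(6, 2, 1, 4)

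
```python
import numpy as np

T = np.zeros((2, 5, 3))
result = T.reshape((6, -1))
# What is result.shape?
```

(6, 5)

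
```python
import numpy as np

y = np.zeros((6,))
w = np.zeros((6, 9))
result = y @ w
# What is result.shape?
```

(9,)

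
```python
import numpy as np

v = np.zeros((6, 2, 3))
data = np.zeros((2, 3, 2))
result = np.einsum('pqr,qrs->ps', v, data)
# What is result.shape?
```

(6, 2)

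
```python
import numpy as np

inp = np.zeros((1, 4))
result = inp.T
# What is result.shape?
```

(4, 1)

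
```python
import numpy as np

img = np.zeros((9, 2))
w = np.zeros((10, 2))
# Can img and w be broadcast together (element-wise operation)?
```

No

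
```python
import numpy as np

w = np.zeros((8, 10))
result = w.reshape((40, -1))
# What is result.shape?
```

(40, 2)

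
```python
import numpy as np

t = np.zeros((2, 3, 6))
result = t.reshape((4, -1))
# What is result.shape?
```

(4, 9)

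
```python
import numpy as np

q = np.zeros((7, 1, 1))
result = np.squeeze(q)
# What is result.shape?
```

(7,)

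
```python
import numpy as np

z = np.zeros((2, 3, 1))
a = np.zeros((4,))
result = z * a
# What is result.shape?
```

(2, 3, 4)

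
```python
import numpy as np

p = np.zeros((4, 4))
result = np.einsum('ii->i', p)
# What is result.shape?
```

(4,)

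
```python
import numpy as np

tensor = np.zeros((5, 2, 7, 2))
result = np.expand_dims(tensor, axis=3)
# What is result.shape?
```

(5, 2, 7, 1, 2)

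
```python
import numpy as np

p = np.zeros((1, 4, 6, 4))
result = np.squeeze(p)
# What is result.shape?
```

(4, 6, 4)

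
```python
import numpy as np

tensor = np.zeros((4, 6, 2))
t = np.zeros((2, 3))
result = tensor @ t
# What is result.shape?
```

(4, 6, 3)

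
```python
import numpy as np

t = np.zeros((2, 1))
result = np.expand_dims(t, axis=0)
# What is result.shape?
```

(1, 2, 1)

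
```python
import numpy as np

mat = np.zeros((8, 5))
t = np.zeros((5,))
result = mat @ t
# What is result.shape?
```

(8,)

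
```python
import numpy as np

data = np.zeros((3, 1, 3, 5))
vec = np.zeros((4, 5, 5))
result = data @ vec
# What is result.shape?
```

(3, 4, 3, 5)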